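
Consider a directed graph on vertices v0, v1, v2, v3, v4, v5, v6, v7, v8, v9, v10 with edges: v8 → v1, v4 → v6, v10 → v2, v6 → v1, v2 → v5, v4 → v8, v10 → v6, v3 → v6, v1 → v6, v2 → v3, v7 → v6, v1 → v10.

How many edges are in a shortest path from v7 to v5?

5

Distance 0: v7.
Distance 1: v6.
Distance 2: v1.
Distance 3: v10.
Distance 4: v2.
Distance 5: v3, v5 — contains v5.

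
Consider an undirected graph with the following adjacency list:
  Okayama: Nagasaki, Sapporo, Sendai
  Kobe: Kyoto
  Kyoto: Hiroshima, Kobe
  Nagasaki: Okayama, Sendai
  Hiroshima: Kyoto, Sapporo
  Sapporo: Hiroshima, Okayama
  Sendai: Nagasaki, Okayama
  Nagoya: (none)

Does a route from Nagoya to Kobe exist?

No

Nagoya has no edges, so nothing is reachable from it.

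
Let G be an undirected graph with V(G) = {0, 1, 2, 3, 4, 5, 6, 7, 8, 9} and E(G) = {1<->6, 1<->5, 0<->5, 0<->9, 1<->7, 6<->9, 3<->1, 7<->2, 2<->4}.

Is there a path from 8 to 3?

8 has no edges, so nothing is reachable from it.

No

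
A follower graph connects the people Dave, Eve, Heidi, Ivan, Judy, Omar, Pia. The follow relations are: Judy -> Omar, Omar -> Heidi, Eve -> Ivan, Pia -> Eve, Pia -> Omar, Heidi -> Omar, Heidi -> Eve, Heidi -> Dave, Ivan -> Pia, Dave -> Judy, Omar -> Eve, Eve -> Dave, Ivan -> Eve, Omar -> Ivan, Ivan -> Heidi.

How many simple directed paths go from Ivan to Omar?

6

Ivan→Eve→Dave→Judy→Omar
Ivan→Heidi→Dave→Judy→Omar
Ivan→Heidi→Eve→Dave→Judy→Omar
Ivan→Heidi→Omar
Ivan→Pia→Eve→Dave→Judy→Omar
Ivan→Pia→Omar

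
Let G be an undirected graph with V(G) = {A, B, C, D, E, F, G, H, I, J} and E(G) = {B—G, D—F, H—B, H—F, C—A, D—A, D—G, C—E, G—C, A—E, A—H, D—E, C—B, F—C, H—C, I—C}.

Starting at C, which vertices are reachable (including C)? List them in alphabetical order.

A, B, C, D, E, F, G, H, I

Start at C.
Its neighbours: A, B, E, F, G, H, I.
Then their neighbours: D.
Nothing further is reachable.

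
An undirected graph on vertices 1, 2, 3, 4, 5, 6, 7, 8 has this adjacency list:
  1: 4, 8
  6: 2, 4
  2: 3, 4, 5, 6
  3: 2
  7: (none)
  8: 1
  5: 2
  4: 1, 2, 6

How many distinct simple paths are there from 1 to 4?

1

1–4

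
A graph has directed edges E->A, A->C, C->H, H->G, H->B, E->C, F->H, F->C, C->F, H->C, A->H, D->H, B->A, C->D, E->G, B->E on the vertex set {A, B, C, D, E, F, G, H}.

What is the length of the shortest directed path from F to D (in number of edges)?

2

Distance 0: F.
Distance 1: C, H.
Distance 2: B, D, G — contains D.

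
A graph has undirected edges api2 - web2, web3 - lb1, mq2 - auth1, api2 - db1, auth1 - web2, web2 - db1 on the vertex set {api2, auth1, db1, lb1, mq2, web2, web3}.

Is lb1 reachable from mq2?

Explore from mq2.
Distance 1: reach auth1.
Distance 2: reach web2.
Distance 3: reach api2, db1.
The search is exhausted without reaching lb1; it lies in a different component.

No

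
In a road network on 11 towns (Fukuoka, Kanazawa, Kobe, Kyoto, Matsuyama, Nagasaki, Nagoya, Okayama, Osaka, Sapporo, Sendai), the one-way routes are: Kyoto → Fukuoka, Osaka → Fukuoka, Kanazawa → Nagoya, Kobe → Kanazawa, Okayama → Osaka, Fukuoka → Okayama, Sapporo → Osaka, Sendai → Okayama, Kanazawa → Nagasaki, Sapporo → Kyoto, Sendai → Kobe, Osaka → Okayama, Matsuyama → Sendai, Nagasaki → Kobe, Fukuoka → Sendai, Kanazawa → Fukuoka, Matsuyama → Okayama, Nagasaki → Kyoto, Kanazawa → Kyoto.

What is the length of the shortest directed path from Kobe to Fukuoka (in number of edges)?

Distance 0: Kobe.
Distance 1: Kanazawa.
Distance 2: Fukuoka, Kyoto, Nagasaki, Nagoya — contains Fukuoka.

2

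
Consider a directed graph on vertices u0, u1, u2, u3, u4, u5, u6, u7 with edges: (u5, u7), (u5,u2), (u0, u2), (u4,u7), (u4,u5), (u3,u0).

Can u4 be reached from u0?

Explore from u0.
Distance 1: reach u2.
The search from u0 is exhausted; no directed path reaches u4.

No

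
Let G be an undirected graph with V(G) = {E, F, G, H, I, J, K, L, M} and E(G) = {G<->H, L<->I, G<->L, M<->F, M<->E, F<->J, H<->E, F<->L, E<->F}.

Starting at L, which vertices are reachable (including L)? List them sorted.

Start at L.
Its neighbours: F, G, I.
Then their neighbours: E, H, J, M.
Nothing further is reachable.

E, F, G, H, I, J, L, M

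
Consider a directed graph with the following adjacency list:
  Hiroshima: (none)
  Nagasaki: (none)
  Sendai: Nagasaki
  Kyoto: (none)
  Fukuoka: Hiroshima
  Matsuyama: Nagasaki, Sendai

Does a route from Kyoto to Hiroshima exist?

No

Kyoto has no outgoing edges, so nothing is reachable from it.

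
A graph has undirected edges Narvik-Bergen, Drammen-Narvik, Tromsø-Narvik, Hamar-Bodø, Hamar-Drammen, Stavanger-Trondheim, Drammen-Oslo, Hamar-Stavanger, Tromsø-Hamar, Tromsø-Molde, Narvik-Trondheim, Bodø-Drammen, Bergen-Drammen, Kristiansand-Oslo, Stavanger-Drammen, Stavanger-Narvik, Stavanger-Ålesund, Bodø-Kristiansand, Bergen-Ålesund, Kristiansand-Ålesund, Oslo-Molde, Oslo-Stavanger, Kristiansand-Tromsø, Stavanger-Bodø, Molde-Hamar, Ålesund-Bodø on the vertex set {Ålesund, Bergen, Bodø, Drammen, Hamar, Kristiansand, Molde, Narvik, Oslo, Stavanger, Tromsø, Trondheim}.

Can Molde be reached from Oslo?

Yes

Explore from Oslo.
Distance 1: reach Drammen, Kristiansand, Molde, Stavanger.
Found Molde.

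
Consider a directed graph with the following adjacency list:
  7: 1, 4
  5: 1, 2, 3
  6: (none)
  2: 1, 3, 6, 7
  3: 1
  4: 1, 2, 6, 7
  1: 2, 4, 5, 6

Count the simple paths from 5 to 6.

5→1→2→6
5→1→2→7→4→6
5→1→4→2→6
5→1→4→6
5→1→6
5→2→1→4→6
5→2→1→6
5→2→3→1→4→6
... and 11 more.

19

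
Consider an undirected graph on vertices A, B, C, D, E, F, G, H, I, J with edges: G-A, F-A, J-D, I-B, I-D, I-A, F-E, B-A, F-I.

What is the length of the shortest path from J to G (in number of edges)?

4

Distance 0: J.
Distance 1: D.
Distance 2: I.
Distance 3: A, B, F.
Distance 4: E, G — contains G.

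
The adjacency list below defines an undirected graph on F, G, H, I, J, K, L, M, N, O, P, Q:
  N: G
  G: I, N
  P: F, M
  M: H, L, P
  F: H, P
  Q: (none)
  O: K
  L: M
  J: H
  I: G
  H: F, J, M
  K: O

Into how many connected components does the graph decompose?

From F: component {F, H, J, L, M, P}.
From G: component {G, I, N}.
From K: component {K, O}.
From Q: component {Q}.
That's 4 components.

4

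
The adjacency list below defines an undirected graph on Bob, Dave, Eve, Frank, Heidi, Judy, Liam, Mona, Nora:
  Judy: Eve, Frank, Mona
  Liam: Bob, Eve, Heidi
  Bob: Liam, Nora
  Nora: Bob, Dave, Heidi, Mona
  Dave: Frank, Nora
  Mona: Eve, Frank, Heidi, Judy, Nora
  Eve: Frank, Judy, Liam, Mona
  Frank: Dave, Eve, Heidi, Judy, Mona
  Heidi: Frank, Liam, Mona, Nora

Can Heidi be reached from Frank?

Yes

Explore from Frank.
Distance 1: reach Dave, Eve, Heidi, Judy, Mona.
Found Heidi.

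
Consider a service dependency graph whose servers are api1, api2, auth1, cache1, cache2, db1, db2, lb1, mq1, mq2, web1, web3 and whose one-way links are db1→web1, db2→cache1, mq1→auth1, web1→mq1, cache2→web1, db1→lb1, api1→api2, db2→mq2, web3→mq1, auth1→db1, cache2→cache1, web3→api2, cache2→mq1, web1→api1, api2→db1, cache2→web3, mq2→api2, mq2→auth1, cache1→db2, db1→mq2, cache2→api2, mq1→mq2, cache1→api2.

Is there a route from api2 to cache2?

Explore from api2.
Distance 1: reach db1.
Distance 2: reach lb1, mq2, web1.
Distance 3: reach api1, auth1, mq1.
The search from api2 is exhausted; no directed path reaches cache2.

No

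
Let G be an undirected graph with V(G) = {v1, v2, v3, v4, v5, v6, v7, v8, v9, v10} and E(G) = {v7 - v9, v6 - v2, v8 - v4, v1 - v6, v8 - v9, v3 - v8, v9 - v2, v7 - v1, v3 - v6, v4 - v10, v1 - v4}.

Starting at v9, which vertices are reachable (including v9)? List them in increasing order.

Start at v9.
Its neighbours: v2, v7, v8.
Then their neighbours: v1, v3, v4, v6.
Then next layer: v10.
Nothing further is reachable.

v1, v2, v3, v4, v6, v7, v8, v9, v10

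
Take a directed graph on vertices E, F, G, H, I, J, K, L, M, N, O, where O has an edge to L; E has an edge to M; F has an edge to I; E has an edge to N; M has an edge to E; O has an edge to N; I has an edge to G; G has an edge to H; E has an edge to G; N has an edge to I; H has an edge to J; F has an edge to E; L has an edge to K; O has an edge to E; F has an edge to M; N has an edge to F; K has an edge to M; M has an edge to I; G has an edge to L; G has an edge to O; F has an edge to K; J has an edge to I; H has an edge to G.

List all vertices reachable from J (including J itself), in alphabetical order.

Start at J.
Its neighbours: I.
Then their neighbours: G.
Then next layer: H, L, O.
Then next layer: E, K, N.
Then next layer: F, M.
Every vertex is now reached.

E, F, G, H, I, J, K, L, M, N, O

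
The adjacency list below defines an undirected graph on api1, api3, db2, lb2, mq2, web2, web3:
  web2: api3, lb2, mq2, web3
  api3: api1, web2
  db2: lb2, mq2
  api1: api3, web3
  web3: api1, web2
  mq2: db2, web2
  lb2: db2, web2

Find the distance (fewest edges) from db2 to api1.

Distance 0: db2.
Distance 1: lb2, mq2.
Distance 2: web2.
Distance 3: api3, web3.
Distance 4: api1 — contains api1.

4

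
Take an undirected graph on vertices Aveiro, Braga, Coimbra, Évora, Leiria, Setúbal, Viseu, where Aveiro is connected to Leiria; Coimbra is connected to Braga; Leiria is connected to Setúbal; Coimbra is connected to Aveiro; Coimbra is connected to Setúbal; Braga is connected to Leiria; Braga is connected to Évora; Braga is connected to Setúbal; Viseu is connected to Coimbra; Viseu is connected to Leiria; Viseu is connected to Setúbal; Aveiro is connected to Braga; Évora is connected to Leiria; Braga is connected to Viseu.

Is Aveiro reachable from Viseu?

Explore from Viseu.
Distance 1: reach Braga, Coimbra, Leiria, Setúbal.
Distance 2: reach Aveiro, Évora.
Found Aveiro.

Yes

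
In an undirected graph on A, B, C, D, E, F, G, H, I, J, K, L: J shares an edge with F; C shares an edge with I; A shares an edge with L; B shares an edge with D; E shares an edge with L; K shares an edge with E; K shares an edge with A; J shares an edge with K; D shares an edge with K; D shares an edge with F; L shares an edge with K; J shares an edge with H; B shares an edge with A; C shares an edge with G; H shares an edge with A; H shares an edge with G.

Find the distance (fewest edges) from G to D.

Distance 0: G.
Distance 1: C, H.
Distance 2: A, I, J.
Distance 3: B, F, K, L.
Distance 4: D, E — contains D.

4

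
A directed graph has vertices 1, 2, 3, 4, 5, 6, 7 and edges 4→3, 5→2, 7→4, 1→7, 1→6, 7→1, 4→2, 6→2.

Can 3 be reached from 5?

Explore from 5.
Distance 1: reach 2.
The search from 5 is exhausted; no directed path reaches 3.

No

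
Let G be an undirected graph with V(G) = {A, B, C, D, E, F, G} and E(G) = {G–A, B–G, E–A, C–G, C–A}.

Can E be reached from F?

F has no edges, so nothing is reachable from it.

No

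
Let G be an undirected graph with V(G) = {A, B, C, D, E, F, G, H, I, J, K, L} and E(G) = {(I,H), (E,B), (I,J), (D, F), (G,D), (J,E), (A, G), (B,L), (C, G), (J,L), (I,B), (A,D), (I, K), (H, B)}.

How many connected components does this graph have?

2

From A: component {A, C, D, F, G}.
From B: component {B, E, H, I, J, K, L}.
That's 2 components.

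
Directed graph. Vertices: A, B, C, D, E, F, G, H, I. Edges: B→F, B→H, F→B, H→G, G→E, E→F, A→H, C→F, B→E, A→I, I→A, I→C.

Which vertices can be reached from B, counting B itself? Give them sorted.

Start at B.
Its neighbours: E, F, H.
Then their neighbours: G.
Nothing further is reachable.

B, E, F, G, H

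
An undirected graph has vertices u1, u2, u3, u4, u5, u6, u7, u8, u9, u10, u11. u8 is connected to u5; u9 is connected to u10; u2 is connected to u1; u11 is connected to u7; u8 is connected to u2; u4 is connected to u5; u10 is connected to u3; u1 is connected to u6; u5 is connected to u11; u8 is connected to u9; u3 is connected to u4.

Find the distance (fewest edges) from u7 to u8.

3

Distance 0: u7.
Distance 1: u11.
Distance 2: u5.
Distance 3: u4, u8 — contains u8.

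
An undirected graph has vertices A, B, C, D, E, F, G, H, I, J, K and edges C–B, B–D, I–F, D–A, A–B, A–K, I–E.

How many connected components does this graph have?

5

From A: component {A, B, C, D, K}.
From E: component {E, F, I}.
From G: component {G}.
From H: component {H}.
From J: component {J}.
That's 5 components.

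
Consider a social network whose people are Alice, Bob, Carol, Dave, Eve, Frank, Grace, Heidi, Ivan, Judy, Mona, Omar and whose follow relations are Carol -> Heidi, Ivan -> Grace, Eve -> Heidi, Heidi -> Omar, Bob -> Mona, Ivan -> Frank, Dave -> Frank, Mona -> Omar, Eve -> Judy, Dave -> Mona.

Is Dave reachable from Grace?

Grace has no outgoing edges, so nothing is reachable from it.

No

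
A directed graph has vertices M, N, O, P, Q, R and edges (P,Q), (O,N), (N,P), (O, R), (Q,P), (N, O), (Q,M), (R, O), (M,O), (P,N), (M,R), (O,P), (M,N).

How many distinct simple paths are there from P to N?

4

P→N
P→Q→M→N
P→Q→M→O→N
P→Q→M→R→O→N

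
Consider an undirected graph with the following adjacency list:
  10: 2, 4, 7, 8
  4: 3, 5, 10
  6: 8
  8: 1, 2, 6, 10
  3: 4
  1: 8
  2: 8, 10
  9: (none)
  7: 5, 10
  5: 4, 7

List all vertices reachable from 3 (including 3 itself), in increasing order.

1, 2, 3, 4, 5, 6, 7, 8, 10

Start at 3.
Its neighbours: 4.
Then their neighbours: 5, 10.
Then next layer: 2, 7, 8.
Then next layer: 1, 6.
Nothing further is reachable.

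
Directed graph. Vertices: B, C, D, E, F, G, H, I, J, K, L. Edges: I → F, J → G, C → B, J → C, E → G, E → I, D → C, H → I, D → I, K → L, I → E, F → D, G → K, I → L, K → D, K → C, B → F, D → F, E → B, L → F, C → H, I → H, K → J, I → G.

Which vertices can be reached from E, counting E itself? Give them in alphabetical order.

Start at E.
Its neighbours: B, G, I.
Then their neighbours: F, H, K, L.
Then next layer: C, D, J.
Every vertex is now reached.

B, C, D, E, F, G, H, I, J, K, L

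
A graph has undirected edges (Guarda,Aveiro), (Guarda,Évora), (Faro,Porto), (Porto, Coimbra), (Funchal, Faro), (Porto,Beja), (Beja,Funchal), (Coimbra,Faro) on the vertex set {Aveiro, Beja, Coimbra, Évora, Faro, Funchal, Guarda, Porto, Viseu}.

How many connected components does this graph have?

3

From Aveiro: component {Aveiro, Évora, Guarda}.
From Beja: component {Beja, Coimbra, Faro, Funchal, Porto}.
From Viseu: component {Viseu}.
That's 3 components.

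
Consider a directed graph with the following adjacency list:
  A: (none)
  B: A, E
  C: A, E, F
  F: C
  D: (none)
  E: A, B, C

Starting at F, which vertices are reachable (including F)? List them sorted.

A, B, C, E, F

Start at F.
Its neighbours: C.
Then their neighbours: A, E.
Then next layer: B.
Nothing further is reachable.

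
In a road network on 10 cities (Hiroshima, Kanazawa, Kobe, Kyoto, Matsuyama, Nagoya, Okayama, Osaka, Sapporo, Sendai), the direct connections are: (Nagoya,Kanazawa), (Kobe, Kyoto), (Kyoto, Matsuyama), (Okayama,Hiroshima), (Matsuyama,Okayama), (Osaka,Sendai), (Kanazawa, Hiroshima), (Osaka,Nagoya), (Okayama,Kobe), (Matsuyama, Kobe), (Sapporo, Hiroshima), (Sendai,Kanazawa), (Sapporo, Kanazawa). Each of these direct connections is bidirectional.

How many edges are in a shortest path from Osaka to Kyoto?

6

Distance 0: Osaka.
Distance 1: Nagoya, Sendai.
Distance 2: Kanazawa.
Distance 3: Hiroshima, Sapporo.
Distance 4: Okayama.
Distance 5: Kobe, Matsuyama.
Distance 6: Kyoto — contains Kyoto.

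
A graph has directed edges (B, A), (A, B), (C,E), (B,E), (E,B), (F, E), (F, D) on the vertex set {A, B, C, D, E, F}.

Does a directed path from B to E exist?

Yes

Explore from B.
Distance 1: reach A, E.
Found E.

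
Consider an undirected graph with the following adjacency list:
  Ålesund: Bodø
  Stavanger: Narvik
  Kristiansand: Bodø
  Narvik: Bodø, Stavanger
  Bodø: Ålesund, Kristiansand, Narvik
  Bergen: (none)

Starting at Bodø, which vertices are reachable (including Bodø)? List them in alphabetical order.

Ålesund, Bodø, Kristiansand, Narvik, Stavanger

Start at Bodø.
Its neighbours: Ålesund, Kristiansand, Narvik.
Then their neighbours: Stavanger.
Nothing further is reachable.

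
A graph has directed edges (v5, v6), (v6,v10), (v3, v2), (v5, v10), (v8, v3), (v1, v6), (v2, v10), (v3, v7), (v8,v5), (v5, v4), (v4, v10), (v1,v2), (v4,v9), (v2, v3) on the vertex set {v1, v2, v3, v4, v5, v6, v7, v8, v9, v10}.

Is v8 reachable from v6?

Explore from v6.
Distance 1: reach v10.
The search from v6 is exhausted; no directed path reaches v8.

No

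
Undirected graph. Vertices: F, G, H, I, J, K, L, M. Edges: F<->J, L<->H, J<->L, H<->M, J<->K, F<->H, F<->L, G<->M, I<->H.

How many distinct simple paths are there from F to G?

F–H–M–G
F–J–L–H–M–G
F–L–H–M–G

3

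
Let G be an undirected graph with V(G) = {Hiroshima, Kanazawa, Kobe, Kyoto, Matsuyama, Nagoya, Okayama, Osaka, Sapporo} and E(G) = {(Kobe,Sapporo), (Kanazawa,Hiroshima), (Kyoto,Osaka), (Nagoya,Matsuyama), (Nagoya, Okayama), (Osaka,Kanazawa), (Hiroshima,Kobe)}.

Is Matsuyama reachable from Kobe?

Explore from Kobe.
Distance 1: reach Hiroshima, Sapporo.
Distance 2: reach Kanazawa.
Distance 3: reach Osaka.
Distance 4: reach Kyoto.
The search is exhausted without reaching Matsuyama; it lies in a different component.

No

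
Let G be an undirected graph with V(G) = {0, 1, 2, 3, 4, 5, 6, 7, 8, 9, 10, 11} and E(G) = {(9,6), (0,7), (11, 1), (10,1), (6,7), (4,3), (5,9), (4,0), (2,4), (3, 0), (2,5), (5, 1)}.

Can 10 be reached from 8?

8 has no edges, so nothing is reachable from it.

No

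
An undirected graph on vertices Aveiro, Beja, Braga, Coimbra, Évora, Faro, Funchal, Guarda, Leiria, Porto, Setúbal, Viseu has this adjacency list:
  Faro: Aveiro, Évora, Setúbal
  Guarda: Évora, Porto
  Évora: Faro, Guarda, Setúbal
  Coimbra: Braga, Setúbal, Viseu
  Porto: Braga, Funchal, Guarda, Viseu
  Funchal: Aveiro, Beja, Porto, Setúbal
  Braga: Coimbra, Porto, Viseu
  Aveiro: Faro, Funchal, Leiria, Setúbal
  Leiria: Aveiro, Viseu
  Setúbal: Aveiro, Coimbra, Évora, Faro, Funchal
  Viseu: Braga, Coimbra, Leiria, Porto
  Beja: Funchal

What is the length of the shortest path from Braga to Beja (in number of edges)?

Distance 0: Braga.
Distance 1: Coimbra, Porto, Viseu.
Distance 2: Funchal, Guarda, Leiria, Setúbal.
Distance 3: Aveiro, Beja, Évora, Faro — contains Beja.

3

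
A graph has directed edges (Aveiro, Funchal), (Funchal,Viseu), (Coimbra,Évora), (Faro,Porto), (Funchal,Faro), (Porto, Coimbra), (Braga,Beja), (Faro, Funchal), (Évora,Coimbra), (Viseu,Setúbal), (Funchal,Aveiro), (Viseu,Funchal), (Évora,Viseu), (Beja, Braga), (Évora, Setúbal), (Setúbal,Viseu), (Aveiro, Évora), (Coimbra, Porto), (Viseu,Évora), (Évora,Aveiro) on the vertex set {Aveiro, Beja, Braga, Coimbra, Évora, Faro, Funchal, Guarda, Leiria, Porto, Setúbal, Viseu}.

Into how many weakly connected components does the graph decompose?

From Aveiro: component {Aveiro, Coimbra, Évora, Faro, Funchal, Porto, Setúbal, Viseu}.
From Beja: component {Beja, Braga}.
From Guarda: component {Guarda}.
From Leiria: component {Leiria}.
That's 4 components.

4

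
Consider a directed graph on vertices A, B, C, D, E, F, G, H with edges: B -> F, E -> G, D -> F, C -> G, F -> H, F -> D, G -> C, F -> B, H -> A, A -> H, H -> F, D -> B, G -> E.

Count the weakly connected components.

From A: component {A, B, D, F, H}.
From C: component {C, E, G}.
That's 2 components.

2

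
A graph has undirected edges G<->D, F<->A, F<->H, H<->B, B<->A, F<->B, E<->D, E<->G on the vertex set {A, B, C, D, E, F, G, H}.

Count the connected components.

3

From A: component {A, B, F, H}.
From C: component {C}.
From D: component {D, E, G}.
That's 3 components.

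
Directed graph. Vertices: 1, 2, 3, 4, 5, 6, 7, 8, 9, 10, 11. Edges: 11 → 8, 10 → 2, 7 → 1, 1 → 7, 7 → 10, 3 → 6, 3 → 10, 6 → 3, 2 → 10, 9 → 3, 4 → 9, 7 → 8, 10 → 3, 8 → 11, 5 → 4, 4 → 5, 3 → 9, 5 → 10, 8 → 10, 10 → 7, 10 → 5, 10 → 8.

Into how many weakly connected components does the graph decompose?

From 1: component {1, 2, 3, 4, 5, 6, 7, 8, 9, 10, 11}.
That's 1 component.

1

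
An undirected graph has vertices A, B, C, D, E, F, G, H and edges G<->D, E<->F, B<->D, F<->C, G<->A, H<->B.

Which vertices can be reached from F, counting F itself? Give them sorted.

C, E, F

Start at F.
Its neighbours: C, E.
Nothing further is reachable.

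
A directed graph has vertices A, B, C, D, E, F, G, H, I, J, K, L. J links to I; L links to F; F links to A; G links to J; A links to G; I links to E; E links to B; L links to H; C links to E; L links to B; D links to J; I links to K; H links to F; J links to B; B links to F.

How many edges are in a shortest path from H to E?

Distance 0: H.
Distance 1: F.
Distance 2: A.
Distance 3: G.
Distance 4: J.
Distance 5: B, I.
Distance 6: E, K — contains E.

6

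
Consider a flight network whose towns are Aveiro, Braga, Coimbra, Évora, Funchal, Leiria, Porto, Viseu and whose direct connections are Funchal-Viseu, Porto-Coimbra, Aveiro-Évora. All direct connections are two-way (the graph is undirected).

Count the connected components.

From Aveiro: component {Aveiro, Évora}.
From Braga: component {Braga}.
From Coimbra: component {Coimbra, Porto}.
From Funchal: component {Funchal, Viseu}.
From Leiria: component {Leiria}.
That's 5 components.

5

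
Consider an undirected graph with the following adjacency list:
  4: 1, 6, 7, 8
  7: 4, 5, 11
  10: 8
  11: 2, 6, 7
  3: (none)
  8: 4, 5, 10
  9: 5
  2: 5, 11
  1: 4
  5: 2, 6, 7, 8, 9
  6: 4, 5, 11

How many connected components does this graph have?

2

From 1: component {1, 2, 4, 5, 6, 7, 8, 9, 10, 11}.
From 3: component {3}.
That's 2 components.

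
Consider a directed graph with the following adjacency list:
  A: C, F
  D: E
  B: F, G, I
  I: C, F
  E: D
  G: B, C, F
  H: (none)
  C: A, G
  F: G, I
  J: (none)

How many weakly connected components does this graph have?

4

From A: component {A, B, C, F, G, I}.
From D: component {D, E}.
From H: component {H}.
From J: component {J}.
That's 4 components.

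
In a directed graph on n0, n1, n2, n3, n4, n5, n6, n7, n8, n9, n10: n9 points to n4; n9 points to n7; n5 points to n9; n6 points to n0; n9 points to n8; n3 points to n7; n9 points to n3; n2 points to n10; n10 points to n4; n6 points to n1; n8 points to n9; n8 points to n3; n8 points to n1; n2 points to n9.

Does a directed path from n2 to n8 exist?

Explore from n2.
Distance 1: reach n9, n10.
Distance 2: reach n3, n4, n7, n8.
Found n8.

Yes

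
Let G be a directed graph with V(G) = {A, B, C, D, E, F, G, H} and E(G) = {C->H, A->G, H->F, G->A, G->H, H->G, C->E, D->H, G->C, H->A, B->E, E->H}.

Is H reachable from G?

Explore from G.
Distance 1: reach A, C, H.
Found H.

Yes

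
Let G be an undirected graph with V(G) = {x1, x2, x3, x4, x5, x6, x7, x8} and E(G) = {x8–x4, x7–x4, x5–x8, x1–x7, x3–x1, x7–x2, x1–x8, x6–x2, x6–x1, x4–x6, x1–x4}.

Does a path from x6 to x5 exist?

Explore from x6.
Distance 1: reach x1, x2, x4.
Distance 2: reach x3, x7, x8.
Distance 3: reach x5.
Found x5.

Yes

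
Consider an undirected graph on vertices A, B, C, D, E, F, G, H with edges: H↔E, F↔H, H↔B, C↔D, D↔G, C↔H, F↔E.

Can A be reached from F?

Explore from F.
Distance 1: reach E, H.
Distance 2: reach B, C.
Distance 3: reach D.
Distance 4: reach G.
The search is exhausted without reaching A; it lies in a different component.

No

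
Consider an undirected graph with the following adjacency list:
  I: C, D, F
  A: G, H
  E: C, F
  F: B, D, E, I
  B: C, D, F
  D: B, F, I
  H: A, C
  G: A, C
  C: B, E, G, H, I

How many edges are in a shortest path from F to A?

Distance 0: F.
Distance 1: B, D, E, I.
Distance 2: C.
Distance 3: G, H.
Distance 4: A — contains A.

4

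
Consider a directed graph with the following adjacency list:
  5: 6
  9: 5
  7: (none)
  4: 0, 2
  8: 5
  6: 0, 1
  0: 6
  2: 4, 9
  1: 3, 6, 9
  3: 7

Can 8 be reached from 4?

No

Explore from 4.
Distance 1: reach 0, 2.
Distance 2: reach 6, 9.
Distance 3: reach 1, 5.
Distance 4: reach 3.
Distance 5: reach 7.
The search from 4 is exhausted; no directed path reaches 8.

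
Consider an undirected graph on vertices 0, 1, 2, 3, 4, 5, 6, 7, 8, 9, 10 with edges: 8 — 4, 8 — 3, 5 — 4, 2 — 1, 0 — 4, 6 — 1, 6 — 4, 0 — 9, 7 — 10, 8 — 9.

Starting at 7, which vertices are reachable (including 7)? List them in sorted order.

7, 10

Start at 7.
Its neighbours: 10.
Nothing further is reachable.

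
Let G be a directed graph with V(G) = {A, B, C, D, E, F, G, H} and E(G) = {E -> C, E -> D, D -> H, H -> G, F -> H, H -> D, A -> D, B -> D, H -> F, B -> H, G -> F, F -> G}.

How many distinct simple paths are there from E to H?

E→D→H

1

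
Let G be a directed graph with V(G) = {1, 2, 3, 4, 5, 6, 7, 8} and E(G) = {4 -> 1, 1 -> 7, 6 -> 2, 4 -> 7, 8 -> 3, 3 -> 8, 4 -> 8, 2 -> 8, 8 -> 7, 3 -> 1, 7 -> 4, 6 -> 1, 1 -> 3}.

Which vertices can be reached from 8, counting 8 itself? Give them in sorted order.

1, 3, 4, 7, 8

Start at 8.
Its neighbours: 3, 7.
Then their neighbours: 1, 4.
Nothing further is reachable.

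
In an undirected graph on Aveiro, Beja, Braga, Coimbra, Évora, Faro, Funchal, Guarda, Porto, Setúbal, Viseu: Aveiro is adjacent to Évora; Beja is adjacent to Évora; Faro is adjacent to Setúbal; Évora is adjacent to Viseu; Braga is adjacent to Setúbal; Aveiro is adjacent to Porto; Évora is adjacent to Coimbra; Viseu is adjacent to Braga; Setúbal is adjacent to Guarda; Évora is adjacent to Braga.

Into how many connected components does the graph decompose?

2

From Aveiro: component {Aveiro, Beja, Braga, Coimbra, Évora, Faro, Guarda, Porto, Setúbal, Viseu}.
From Funchal: component {Funchal}.
That's 2 components.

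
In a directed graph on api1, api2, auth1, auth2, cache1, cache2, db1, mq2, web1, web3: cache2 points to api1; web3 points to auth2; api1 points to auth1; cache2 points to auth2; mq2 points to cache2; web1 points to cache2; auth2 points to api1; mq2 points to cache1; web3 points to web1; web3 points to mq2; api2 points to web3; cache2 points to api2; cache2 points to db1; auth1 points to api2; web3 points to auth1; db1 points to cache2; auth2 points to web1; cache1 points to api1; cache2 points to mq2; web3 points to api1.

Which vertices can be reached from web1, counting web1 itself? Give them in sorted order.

api1, api2, auth1, auth2, cache1, cache2, db1, mq2, web1, web3

Start at web1.
Its neighbours: cache2.
Then their neighbours: api1, api2, auth2, db1, mq2.
Then next layer: auth1, cache1, web3.
Every vertex is now reached.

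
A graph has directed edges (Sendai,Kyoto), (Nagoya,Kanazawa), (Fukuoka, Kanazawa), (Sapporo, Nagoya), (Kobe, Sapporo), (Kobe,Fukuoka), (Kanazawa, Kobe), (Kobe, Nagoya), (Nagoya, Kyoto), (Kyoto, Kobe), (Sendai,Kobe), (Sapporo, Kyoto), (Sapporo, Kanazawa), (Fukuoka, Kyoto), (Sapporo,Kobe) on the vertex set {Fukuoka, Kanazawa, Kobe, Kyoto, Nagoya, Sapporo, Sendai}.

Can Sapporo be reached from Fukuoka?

Explore from Fukuoka.
Distance 1: reach Kanazawa, Kyoto.
Distance 2: reach Kobe.
Distance 3: reach Nagoya, Sapporo.
Found Sapporo.

Yes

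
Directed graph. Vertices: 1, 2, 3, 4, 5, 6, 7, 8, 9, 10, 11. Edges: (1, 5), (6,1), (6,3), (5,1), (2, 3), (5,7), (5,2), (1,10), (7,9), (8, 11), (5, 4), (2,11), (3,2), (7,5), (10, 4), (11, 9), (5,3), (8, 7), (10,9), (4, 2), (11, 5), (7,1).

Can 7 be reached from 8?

Explore from 8.
Distance 1: reach 7, 11.
Found 7.

Yes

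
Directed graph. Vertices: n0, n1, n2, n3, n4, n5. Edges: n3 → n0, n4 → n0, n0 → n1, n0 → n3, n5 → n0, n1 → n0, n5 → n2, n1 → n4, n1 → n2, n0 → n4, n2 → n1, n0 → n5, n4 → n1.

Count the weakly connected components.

From n0: component {n0, n1, n2, n3, n4, n5}.
That's 1 component.

1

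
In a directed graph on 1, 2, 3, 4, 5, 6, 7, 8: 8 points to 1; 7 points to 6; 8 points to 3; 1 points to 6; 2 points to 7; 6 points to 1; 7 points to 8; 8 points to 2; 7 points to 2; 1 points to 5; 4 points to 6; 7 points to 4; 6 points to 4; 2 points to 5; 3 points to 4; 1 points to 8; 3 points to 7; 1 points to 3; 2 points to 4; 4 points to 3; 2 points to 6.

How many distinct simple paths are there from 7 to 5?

7→2→4→6→1→5
7→2→5
7→2→6→1→5
7→4→6→1→5
7→4→6→1→8→2→5
7→6→1→5
7→6→1→8→2→5
7→8→1→5
7→8→2→4→6→1→5
7→8→2→5
7→8→2→6→1→5
7→8→3→4→6→1→5

12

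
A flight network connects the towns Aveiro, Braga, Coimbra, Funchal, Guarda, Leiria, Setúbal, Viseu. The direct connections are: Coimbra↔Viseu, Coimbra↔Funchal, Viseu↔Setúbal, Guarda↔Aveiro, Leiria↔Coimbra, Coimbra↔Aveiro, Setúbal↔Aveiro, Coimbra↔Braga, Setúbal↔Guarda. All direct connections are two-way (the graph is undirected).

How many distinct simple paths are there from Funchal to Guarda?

Funchal–Coimbra–Aveiro–Guarda
Funchal–Coimbra–Aveiro–Setúbal–Guarda
Funchal–Coimbra–Viseu–Setúbal–Aveiro–Guarda
Funchal–Coimbra–Viseu–Setúbal–Guarda

4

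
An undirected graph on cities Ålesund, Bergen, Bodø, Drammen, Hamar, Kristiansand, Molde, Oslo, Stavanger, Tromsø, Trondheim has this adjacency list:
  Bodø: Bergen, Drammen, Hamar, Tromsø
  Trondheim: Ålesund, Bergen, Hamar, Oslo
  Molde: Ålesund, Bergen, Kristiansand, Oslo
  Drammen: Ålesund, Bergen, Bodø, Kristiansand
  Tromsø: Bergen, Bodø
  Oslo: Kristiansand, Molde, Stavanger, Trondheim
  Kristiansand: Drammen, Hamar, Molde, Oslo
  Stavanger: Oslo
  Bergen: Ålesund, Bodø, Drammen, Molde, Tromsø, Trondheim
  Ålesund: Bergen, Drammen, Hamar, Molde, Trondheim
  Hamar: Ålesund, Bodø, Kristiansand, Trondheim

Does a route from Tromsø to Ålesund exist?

Explore from Tromsø.
Distance 1: reach Bergen, Bodø.
Distance 2: reach Ålesund, Drammen, Hamar, Molde, Trondheim.
Found Ålesund.

Yes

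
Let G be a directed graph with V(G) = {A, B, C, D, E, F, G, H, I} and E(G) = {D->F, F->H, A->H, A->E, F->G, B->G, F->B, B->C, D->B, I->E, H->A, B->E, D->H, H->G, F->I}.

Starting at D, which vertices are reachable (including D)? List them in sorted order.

A, B, C, D, E, F, G, H, I

Start at D.
Its neighbours: B, F, H.
Then their neighbours: A, C, E, G, I.
Every vertex is now reached.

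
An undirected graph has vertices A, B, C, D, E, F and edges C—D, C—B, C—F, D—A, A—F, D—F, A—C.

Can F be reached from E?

E has no edges, so nothing is reachable from it.

No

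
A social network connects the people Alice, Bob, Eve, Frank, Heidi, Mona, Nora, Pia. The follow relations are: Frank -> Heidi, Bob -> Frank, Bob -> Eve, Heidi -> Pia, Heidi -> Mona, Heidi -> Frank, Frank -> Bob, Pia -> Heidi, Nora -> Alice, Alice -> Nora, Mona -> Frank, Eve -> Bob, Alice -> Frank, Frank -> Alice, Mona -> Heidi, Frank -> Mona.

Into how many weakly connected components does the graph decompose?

1

From Alice: component {Alice, Bob, Eve, Frank, Heidi, Mona, Nora, Pia}.
That's 1 component.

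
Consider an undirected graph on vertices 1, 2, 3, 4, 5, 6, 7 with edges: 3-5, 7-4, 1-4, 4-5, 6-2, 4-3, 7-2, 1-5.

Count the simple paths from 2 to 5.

3

2–7–4–1–5
2–7–4–3–5
2–7–4–5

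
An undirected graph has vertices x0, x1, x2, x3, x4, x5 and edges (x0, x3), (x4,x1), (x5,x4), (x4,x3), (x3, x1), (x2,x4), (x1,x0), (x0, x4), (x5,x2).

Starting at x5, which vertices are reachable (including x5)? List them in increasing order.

x0, x1, x2, x3, x4, x5

Start at x5.
Its neighbours: x2, x4.
Then their neighbours: x0, x1, x3.
Every vertex is now reached.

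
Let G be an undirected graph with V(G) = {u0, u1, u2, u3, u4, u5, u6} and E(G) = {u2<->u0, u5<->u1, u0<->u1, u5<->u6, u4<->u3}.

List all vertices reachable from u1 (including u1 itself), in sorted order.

Start at u1.
Its neighbours: u0, u5.
Then their neighbours: u2, u6.
Nothing further is reachable.

u0, u1, u2, u5, u6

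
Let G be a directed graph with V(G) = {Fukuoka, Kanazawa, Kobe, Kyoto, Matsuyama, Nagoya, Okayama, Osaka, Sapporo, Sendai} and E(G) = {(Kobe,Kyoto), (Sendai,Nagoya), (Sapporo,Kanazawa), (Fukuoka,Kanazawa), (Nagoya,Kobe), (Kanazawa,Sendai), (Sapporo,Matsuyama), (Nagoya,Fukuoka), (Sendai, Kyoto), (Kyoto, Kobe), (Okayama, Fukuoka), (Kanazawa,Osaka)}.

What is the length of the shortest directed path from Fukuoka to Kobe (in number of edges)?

Distance 0: Fukuoka.
Distance 1: Kanazawa.
Distance 2: Osaka, Sendai.
Distance 3: Kyoto, Nagoya.
Distance 4: Kobe — contains Kobe.

4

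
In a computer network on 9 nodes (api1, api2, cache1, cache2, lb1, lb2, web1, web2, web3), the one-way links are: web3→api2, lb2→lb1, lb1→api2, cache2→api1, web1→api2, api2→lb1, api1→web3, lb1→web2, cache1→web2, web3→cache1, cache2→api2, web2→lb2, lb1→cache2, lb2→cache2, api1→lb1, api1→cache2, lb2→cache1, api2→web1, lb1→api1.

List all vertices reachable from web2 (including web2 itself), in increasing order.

Start at web2.
Its neighbours: lb2.
Then their neighbours: cache1, cache2, lb1.
Then next layer: api1, api2.
Then next layer: web1, web3.
Every vertex is now reached.

api1, api2, cache1, cache2, lb1, lb2, web1, web2, web3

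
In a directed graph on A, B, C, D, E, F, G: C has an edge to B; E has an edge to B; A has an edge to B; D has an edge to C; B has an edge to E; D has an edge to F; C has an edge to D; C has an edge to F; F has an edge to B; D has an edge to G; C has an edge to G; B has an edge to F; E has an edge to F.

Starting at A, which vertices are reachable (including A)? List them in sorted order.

A, B, E, F

Start at A.
Its neighbours: B.
Then their neighbours: E, F.
Nothing further is reachable.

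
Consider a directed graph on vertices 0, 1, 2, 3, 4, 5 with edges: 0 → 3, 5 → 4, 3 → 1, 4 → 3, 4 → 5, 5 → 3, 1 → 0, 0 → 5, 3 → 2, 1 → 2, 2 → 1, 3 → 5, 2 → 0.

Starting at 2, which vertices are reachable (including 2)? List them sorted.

0, 1, 2, 3, 4, 5

Start at 2.
Its neighbours: 0, 1.
Then their neighbours: 3, 5.
Then next layer: 4.
Every vertex is now reached.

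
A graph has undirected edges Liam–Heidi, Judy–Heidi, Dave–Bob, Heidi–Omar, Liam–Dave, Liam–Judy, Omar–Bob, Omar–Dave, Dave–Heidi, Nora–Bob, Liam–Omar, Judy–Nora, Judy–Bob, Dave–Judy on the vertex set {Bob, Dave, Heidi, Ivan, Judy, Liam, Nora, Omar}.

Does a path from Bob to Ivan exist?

Explore from Bob.
Distance 1: reach Dave, Judy, Nora, Omar.
Distance 2: reach Heidi, Liam.
The search is exhausted without reaching Ivan; it lies in a different component.

No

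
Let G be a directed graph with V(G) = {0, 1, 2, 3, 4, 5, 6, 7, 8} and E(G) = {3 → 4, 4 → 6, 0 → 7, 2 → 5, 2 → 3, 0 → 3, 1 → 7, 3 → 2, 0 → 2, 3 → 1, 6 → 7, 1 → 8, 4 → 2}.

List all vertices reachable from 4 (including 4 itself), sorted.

Start at 4.
Its neighbours: 2, 6.
Then their neighbours: 3, 5, 7.
Then next layer: 1.
Then next layer: 8.
Nothing further is reachable.

1, 2, 3, 4, 5, 6, 7, 8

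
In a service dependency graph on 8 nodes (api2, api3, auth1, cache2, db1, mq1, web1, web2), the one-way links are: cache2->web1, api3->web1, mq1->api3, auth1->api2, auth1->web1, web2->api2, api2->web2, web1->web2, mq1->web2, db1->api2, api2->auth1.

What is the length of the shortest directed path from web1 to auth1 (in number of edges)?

3

Distance 0: web1.
Distance 1: web2.
Distance 2: api2.
Distance 3: auth1 — contains auth1.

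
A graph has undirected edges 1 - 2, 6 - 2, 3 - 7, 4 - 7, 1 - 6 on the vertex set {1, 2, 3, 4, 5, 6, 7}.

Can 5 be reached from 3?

Explore from 3.
Distance 1: reach 7.
Distance 2: reach 4.
The search is exhausted without reaching 5; it lies in a different component.

No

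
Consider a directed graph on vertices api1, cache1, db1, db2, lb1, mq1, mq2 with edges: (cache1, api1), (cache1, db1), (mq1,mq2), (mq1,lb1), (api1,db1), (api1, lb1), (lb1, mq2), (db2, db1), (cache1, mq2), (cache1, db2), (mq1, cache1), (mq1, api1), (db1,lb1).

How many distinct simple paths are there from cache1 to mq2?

5

cache1→api1→db1→lb1→mq2
cache1→api1→lb1→mq2
cache1→db1→lb1→mq2
cache1→db2→db1→lb1→mq2
cache1→mq2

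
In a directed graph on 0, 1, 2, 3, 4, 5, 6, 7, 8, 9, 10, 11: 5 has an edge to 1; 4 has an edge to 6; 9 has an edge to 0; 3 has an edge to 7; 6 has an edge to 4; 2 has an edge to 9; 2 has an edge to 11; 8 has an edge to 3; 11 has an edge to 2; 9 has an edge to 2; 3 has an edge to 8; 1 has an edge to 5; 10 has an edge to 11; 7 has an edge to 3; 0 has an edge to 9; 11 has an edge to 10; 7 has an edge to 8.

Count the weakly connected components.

4

From 0: component {0, 2, 9, 10, 11}.
From 1: component {1, 5}.
From 3: component {3, 7, 8}.
From 4: component {4, 6}.
That's 4 components.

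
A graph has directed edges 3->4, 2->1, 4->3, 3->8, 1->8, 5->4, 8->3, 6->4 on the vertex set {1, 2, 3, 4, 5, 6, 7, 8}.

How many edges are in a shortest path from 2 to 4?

4

Distance 0: 2.
Distance 1: 1.
Distance 2: 8.
Distance 3: 3.
Distance 4: 4 — contains 4.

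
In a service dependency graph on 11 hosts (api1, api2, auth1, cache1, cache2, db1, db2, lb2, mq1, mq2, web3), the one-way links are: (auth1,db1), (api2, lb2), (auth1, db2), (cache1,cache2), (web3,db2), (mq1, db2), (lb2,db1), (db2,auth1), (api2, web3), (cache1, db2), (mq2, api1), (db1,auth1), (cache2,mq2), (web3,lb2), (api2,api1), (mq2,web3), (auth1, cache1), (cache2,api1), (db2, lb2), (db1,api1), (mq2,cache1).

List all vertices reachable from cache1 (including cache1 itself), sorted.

api1, auth1, cache1, cache2, db1, db2, lb2, mq2, web3

Start at cache1.
Its neighbours: cache2, db2.
Then their neighbours: api1, auth1, lb2, mq2.
Then next layer: db1, web3.
Nothing further is reachable.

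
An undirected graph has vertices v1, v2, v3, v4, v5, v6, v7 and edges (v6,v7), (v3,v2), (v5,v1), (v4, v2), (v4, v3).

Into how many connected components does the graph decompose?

From v1: component {v1, v5}.
From v2: component {v2, v3, v4}.
From v6: component {v6, v7}.
That's 3 components.

3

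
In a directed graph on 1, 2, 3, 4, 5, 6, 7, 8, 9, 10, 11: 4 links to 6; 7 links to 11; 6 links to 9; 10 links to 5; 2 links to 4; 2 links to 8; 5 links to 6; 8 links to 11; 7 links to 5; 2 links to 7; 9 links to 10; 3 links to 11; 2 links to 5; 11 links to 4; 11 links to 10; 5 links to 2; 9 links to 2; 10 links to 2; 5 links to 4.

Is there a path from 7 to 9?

Yes

Explore from 7.
Distance 1: reach 5, 11.
Distance 2: reach 2, 4, 6, 10.
Distance 3: reach 8, 9.
Found 9.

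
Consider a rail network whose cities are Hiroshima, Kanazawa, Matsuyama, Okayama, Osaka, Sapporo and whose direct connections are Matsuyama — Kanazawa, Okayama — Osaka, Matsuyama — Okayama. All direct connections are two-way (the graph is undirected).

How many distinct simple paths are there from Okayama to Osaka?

Okayama–Osaka

1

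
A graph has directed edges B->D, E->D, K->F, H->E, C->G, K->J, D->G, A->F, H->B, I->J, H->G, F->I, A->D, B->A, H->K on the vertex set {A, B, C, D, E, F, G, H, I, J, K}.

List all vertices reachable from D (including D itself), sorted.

D, G

Start at D.
Its neighbours: G.
Nothing further is reachable.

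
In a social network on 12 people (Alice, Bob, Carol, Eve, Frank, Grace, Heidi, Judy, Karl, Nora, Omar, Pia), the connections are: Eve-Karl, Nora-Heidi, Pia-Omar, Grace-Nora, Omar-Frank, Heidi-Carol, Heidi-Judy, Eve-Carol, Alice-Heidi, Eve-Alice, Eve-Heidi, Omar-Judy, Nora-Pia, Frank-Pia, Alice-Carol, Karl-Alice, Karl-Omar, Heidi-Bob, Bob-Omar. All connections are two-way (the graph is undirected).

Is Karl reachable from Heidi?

Explore from Heidi.
Distance 1: reach Alice, Bob, Carol, Eve, Judy, Nora.
Distance 2: reach Grace, Karl, Omar, Pia.
Found Karl.

Yes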